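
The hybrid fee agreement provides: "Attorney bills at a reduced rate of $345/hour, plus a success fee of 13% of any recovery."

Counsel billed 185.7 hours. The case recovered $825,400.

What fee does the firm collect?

Hourly: 185.7 × $345 = $64,066.50
Success fee: 13% of $825,400 = $107,302.00
Total: $64,066.50 + $107,302.00 = $171,368.50

$171,368.50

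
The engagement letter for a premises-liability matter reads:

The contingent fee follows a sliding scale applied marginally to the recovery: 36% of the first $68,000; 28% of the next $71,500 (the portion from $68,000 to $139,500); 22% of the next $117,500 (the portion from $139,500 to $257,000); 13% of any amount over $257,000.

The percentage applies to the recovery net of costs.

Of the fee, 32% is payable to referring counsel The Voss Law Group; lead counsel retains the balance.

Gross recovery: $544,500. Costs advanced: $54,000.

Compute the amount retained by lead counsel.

$68,479.40

Fee base (net of costs): $544,500 − $54,000 = $490,500
First $68,000 at 36% = $24,480.00
Next $71,500 at 28% = $20,020.00
Next $117,500 at 22% = $25,850.00
Remaining $233,500 at 13% = $30,355.00
Fee: $24,480.00 + $20,020.00 + $25,850.00 + $30,355.00 = $100,705.00
Referral share: 32% of $100,705.00 = $32,225.60; lead counsel retains $100,705.00 − $32,225.60 = $68,479.40.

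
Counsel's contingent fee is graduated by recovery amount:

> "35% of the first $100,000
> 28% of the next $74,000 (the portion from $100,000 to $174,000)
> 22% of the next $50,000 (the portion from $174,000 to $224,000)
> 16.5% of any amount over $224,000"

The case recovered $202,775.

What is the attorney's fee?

First $100,000 at 35% = $35,000.00
Next $74,000 at 28% = $20,720.00
Remaining $28,775 at 22% = $6,330.50
Fee: $35,000.00 + $20,720.00 + $6,330.50 = $62,050.50

$62,050.50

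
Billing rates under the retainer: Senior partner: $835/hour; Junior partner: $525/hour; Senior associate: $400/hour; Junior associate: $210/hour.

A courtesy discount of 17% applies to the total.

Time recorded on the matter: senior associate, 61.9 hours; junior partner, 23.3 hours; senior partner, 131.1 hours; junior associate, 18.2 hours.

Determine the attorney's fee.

Senior partner: 131.1 × $835 = $109,468.50
Junior partner: 23.3 × $525 = $12,232.50
Senior associate: 61.9 × $400 = $24,760.00
Junior associate: 18.2 × $210 = $3,822.00
Subtotal: $150,283.00
Less 17% discount: −$25,548.11
Total: $150,283.00 − $25,548.11 = $124,734.89

$124,734.89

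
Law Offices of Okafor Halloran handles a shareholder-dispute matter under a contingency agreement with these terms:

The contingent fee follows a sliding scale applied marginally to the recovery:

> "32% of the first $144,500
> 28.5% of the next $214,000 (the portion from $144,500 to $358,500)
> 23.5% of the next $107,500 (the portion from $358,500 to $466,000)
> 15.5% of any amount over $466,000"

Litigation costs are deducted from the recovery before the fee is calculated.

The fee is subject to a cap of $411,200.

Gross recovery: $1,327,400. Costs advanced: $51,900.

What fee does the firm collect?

$257,965.00

Fee base (net of costs): $1,327,400 − $51,900 = $1,275,500
First $144,500 at 32% = $46,240.00
Next $214,000 at 28.5% = $60,990.00
Next $107,500 at 23.5% = $25,262.50
Remaining $809,500 at 15.5% = $125,472.50
Fee: $46,240.00 + $60,990.00 + $25,262.50 + $125,472.50 = $257,965.00
$257,965.00 is under the $411,200 cap.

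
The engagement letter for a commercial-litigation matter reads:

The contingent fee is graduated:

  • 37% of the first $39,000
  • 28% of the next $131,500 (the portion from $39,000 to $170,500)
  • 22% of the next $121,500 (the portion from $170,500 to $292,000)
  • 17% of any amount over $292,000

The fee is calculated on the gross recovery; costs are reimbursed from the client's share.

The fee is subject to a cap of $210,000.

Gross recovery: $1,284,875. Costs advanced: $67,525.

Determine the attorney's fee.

$210,000.00

Fee base is the gross recovery, $1,284,875; costs are reimbursed separately.
First $39,000 at 37% = $14,430.00
Next $131,500 at 28% = $36,820.00
Next $121,500 at 22% = $26,730.00
Remaining $992,875 at 17% = $168,788.75
Fee: $14,430.00 + $36,820.00 + $26,730.00 + $168,788.75 = $246,768.75
$246,768.75 exceeds the $210,000 cap, so the fee is capped at $210,000.00.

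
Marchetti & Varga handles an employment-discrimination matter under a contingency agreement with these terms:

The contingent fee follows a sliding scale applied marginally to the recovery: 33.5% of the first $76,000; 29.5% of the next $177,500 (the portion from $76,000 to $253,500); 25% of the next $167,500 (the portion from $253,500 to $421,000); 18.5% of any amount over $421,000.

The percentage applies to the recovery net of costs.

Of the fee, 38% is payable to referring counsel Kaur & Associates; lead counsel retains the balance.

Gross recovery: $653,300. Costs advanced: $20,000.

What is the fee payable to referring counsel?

$60,409.74

Fee base (net of costs): $653,300 − $20,000 = $633,300
First $76,000 at 33.5% = $25,460.00
Next $177,500 at 29.5% = $52,362.50
Next $167,500 at 25% = $41,875.00
Remaining $212,300 at 18.5% = $39,275.50
Fee: $25,460.00 + $52,362.50 + $41,875.00 + $39,275.50 = $158,973.00
Referral share: 38% of $158,973.00 = $60,409.74; lead counsel retains $158,973.00 − $60,409.74 = $98,563.26.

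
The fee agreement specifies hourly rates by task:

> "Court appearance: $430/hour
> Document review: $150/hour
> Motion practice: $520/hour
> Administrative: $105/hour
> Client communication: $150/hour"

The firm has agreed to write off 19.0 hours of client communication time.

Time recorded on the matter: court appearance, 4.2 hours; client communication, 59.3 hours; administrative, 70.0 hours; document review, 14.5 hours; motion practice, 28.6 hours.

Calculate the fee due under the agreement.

Court appearance: 4.2 × $430 = $1,806.00
Document review: 14.5 × $150 = $2,175.00
Motion practice: 28.6 × $520 = $14,872.00
Administrative: 70.0 × $105 = $7,350.00
Client communication: 59.3 × $150 = $8,895.00
Subtotal: $35,098.00
Write-off: 19.0 × $150 = $2,850.00
Total: $35,098.00 − $2,850.00 = $32,248.00

$32,248.00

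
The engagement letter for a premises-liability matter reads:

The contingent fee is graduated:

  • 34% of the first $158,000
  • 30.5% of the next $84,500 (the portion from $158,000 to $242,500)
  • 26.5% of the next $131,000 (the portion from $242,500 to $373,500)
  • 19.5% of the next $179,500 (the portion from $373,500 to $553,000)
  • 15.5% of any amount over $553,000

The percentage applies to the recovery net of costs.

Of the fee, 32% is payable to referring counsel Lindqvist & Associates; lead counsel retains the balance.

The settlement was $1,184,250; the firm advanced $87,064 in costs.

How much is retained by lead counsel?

$158,820.00

Fee base (net of costs): $1,184,250 − $87,064 = $1,097,186
First $158,000 at 34% = $53,720.00
Next $84,500 at 30.5% = $25,772.50
Next $131,000 at 26.5% = $34,715.00
Next $179,500 at 19.5% = $35,002.50
Remaining $544,186 at 15.5% = $84,348.83
Fee: $53,720.00 + $25,772.50 + $34,715.00 + $35,002.50 + $84,348.83 = $233,558.83
Referral share: 32% of $233,558.83 = $74,738.83; lead counsel retains $233,558.83 − $74,738.83 = $158,820.00.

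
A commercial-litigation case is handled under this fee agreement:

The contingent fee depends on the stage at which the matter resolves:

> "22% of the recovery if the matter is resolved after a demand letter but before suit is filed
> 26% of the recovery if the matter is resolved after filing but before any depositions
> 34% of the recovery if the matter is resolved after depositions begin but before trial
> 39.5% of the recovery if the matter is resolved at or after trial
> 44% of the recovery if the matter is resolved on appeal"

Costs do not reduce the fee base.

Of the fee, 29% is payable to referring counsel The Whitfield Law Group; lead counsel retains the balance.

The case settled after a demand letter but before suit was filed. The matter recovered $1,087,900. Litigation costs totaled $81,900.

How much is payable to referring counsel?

$69,408.02

Fee base is the gross recovery, $1,087,900; costs are reimbursed separately.
The matter settled after a demand letter but before suit was filed, so the 22% rate applies.
$1,087,900 × 22% = $239,338.00
Referral share: 29% of $239,338.00 = $69,408.02; lead counsel retains $239,338.00 − $69,408.02 = $169,929.98.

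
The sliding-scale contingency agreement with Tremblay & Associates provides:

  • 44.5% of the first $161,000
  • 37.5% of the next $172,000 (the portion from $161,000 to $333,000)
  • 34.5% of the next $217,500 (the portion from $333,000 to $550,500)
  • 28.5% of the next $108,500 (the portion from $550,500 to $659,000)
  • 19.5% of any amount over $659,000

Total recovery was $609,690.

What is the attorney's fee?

$228,051.65

First $161,000 at 44.5% = $71,645.00
Next $172,000 at 37.5% = $64,500.00
Next $217,500 at 34.5% = $75,037.50
Remaining $59,190 at 28.5% = $16,869.15
Fee: $71,645.00 + $64,500.00 + $75,037.50 + $16,869.15 = $228,051.65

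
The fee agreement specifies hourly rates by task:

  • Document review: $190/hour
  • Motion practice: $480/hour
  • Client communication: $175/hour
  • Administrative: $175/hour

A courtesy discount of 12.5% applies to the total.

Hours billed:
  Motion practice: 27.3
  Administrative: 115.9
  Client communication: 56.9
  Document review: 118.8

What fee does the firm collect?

$57,676.50

Document review: 118.8 × $190 = $22,572.00
Motion practice: 27.3 × $480 = $13,104.00
Client communication: 56.9 × $175 = $9,957.50
Administrative: 115.9 × $175 = $20,282.50
Subtotal: $65,916.00
Less 12.5% discount: −$8,239.50
Total: $65,916.00 − $8,239.50 = $57,676.50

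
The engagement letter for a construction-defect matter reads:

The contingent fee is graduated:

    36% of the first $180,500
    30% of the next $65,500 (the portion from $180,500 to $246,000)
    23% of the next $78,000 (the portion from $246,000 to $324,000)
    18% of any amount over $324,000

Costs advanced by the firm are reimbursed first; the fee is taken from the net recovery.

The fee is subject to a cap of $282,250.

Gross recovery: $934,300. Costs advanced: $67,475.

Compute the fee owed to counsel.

Fee base (net of costs): $934,300 − $67,475 = $866,825
First $180,500 at 36% = $64,980.00
Next $65,500 at 30% = $19,650.00
Next $78,000 at 23% = $17,940.00
Remaining $542,825 at 18% = $97,708.50
Fee: $64,980.00 + $19,650.00 + $17,940.00 + $97,708.50 = $200,278.50
$200,278.50 is under the $282,250 cap.

$200,278.50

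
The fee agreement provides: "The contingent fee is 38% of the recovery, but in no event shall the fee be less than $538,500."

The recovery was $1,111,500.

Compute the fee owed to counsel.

38% of $1,111,500 = $422,370.00
That is below the $538,500 minimum, so the minimum applies.

$538,500.00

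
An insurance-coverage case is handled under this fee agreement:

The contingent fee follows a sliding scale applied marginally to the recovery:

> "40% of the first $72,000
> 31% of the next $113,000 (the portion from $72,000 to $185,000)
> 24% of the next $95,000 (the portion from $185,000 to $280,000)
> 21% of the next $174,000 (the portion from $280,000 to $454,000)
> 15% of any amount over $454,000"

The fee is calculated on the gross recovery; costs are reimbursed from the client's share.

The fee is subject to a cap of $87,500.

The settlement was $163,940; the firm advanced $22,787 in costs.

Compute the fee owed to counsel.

Fee base is the gross recovery, $163,940; costs are reimbursed separately.
First $72,000 at 40% = $28,800.00
Remaining $91,940 at 31% = $28,501.40
Fee: $28,800.00 + $28,501.40 = $57,301.40
$57,301.40 is under the $87,500 cap.

$57,301.40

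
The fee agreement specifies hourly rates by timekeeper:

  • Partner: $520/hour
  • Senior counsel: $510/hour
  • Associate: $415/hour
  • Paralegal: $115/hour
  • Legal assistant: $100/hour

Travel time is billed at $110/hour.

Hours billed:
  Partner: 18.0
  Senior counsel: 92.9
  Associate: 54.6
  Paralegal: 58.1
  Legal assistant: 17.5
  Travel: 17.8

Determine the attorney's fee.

Partner: 18.0 × $520 = $9,360.00
Senior counsel: 92.9 × $510 = $47,379.00
Associate: 54.6 × $415 = $22,659.00
Paralegal: 58.1 × $115 = $6,681.50
Legal assistant: 17.5 × $100 = $1,750.00
Subtotal: $9,360.00 + $47,379.00 + $22,659.00 + $6,681.50 + $1,750.00 = $87,829.50
Travel: 17.8 × $110 = $1,958.00
Total: $87,829.50 + $1,958.00 = $89,787.50

$89,787.50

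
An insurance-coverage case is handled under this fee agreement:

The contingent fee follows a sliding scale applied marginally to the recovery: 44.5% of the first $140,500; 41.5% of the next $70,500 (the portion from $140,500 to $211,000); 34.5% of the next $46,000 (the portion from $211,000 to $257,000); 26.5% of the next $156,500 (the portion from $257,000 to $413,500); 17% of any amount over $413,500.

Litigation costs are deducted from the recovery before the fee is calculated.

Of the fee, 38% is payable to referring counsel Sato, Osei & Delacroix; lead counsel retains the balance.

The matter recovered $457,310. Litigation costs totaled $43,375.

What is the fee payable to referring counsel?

$56,694.65

Fee base (net of costs): $457,310 − $43,375 = $413,935
First $140,500 at 44.5% = $62,522.50
Next $70,500 at 41.5% = $29,257.50
Next $46,000 at 34.5% = $15,870.00
Next $156,500 at 26.5% = $41,472.50
Remaining $435 at 17% = $73.95
Fee: $62,522.50 + $29,257.50 + $15,870.00 + $41,472.50 + $73.95 = $149,196.45
Referral share: 38% of $149,196.45 = $56,694.65; lead counsel retains $149,196.45 − $56,694.65 = $92,501.80.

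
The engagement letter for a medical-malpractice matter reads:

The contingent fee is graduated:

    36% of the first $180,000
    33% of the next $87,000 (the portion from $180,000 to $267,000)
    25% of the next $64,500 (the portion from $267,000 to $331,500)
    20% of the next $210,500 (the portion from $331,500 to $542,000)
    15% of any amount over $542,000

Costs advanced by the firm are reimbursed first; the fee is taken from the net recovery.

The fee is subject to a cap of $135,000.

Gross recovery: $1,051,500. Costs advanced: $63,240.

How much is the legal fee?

$135,000.00

Fee base (net of costs): $1,051,500 − $63,240 = $988,260
First $180,000 at 36% = $64,800.00
Next $87,000 at 33% = $28,710.00
Next $64,500 at 25% = $16,125.00
Next $210,500 at 20% = $42,100.00
Remaining $446,260 at 15% = $66,939.00
Fee: $64,800.00 + $28,710.00 + $16,125.00 + $42,100.00 + $66,939.00 = $218,674.00
$218,674.00 exceeds the $135,000 cap, so the fee is capped at $135,000.00.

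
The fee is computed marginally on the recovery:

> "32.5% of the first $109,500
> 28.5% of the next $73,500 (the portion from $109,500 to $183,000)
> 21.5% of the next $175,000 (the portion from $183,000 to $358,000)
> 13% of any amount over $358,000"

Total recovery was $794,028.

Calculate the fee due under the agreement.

First $109,500 at 32.5% = $35,587.50
Next $73,500 at 28.5% = $20,947.50
Next $175,000 at 21.5% = $37,625.00
Remaining $436,028 at 13% = $56,683.64
Fee: $35,587.50 + $20,947.50 + $37,625.00 + $56,683.64 = $150,843.64

$150,843.64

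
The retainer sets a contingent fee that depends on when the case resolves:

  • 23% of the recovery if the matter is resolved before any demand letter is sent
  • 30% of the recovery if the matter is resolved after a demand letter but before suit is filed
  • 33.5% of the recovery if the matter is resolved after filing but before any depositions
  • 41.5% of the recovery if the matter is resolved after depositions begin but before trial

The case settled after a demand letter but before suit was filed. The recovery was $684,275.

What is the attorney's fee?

The matter settled after a demand letter but before suit was filed, so the 30% rate applies.
$684,275 × 30% = $205,282.50

$205,282.50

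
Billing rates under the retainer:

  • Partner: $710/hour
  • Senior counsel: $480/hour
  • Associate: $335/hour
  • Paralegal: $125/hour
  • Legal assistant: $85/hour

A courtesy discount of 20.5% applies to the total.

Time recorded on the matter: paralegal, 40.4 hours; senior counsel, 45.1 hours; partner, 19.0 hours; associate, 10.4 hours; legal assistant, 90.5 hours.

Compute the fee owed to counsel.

$40,834.78

Partner: 19.0 × $710 = $13,490.00
Senior counsel: 45.1 × $480 = $21,648.00
Associate: 10.4 × $335 = $3,484.00
Paralegal: 40.4 × $125 = $5,050.00
Legal assistant: 90.5 × $85 = $7,692.50
Subtotal: $51,364.50
Less 20.5% discount: −$10,529.72
Total: $51,364.50 − $10,529.72 = $40,834.78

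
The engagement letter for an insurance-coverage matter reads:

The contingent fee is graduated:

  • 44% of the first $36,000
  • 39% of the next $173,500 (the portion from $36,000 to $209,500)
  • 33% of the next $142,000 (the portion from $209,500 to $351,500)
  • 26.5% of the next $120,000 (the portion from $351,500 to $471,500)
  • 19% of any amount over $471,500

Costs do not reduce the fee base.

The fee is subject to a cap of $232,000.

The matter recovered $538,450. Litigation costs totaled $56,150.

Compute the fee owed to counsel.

Fee base is the gross recovery, $538,450; costs are reimbursed separately.
First $36,000 at 44% = $15,840.00
Next $173,500 at 39% = $67,665.00
Next $142,000 at 33% = $46,860.00
Next $120,000 at 26.5% = $31,800.00
Remaining $66,950 at 19% = $12,720.50
Fee: $15,840.00 + $67,665.00 + $46,860.00 + $31,800.00 + $12,720.50 = $174,885.50
$174,885.50 is under the $232,000 cap.

$174,885.50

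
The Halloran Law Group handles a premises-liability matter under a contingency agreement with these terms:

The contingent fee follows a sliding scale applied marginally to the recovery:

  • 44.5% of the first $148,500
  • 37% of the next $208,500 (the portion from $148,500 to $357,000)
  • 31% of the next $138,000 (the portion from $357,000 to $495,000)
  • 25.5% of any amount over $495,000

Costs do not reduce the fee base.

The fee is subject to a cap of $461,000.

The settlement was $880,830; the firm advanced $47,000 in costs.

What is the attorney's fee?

Fee base is the gross recovery, $880,830; costs are reimbursed separately.
First $148,500 at 44.5% = $66,082.50
Next $208,500 at 37% = $77,145.00
Next $138,000 at 31% = $42,780.00
Remaining $385,830 at 25.5% = $98,386.65
Fee: $66,082.50 + $77,145.00 + $42,780.00 + $98,386.65 = $284,394.15
$284,394.15 is under the $461,000 cap.

$284,394.15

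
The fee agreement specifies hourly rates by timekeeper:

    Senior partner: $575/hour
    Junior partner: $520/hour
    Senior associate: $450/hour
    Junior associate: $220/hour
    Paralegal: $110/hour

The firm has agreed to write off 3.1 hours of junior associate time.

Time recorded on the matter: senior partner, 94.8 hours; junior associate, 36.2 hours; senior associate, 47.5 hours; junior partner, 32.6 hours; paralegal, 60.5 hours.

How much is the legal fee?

$106,774.00

Senior partner: 94.8 × $575 = $54,510.00
Junior partner: 32.6 × $520 = $16,952.00
Senior associate: 47.5 × $450 = $21,375.00
Junior associate: 36.2 × $220 = $7,964.00
Paralegal: 60.5 × $110 = $6,655.00
Subtotal: $107,456.00
Write-off: 3.1 × $220 = $682.00
Total: $107,456.00 − $682.00 = $106,774.00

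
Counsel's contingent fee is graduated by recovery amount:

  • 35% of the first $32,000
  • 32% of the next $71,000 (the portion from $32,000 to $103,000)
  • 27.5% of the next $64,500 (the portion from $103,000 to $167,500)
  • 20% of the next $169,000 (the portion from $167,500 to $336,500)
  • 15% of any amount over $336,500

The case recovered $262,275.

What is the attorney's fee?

$70,612.50

First $32,000 at 35% = $11,200.00
Next $71,000 at 32% = $22,720.00
Next $64,500 at 27.5% = $17,737.50
Remaining $94,775 at 20% = $18,955.00
Fee: $11,200.00 + $22,720.00 + $17,737.50 + $18,955.00 = $70,612.50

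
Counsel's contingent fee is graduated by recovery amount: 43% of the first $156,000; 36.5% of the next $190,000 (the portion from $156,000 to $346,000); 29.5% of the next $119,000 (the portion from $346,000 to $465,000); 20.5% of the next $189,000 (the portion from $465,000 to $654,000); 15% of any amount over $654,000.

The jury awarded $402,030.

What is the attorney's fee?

$152,958.85

First $156,000 at 43% = $67,080.00
Next $190,000 at 36.5% = $69,350.00
Remaining $56,030 at 29.5% = $16,528.85
Fee: $67,080.00 + $69,350.00 + $16,528.85 = $152,958.85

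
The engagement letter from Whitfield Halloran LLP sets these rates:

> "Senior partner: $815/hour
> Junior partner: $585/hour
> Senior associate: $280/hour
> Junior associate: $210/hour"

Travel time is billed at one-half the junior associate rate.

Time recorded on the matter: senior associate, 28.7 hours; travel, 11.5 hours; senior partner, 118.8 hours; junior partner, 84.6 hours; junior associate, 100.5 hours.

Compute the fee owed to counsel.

$176,661.50

Senior partner: 118.8 × $815 = $96,822.00
Junior partner: 84.6 × $585 = $49,491.00
Senior associate: 28.7 × $280 = $8,036.00
Junior associate: 100.5 × $210 = $21,105.00
Subtotal: $96,822.00 + $49,491.00 + $8,036.00 + $21,105.00 = $175,454.00
Travel: 11.5 × ($210 ÷ 2) = 11.5 × $105.00 = $1,207.50
Total: $175,454.00 + $1,207.50 = $176,661.50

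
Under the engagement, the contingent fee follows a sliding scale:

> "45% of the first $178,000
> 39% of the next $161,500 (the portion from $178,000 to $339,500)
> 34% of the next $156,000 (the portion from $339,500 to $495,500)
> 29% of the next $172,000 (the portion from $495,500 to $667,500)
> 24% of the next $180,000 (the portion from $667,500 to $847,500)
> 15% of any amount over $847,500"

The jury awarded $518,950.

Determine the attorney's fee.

$202,925.50

First $178,000 at 45% = $80,100.00
Next $161,500 at 39% = $62,985.00
Next $156,000 at 34% = $53,040.00
Remaining $23,450 at 29% = $6,800.50
Fee: $80,100.00 + $62,985.00 + $53,040.00 + $6,800.50 = $202,925.50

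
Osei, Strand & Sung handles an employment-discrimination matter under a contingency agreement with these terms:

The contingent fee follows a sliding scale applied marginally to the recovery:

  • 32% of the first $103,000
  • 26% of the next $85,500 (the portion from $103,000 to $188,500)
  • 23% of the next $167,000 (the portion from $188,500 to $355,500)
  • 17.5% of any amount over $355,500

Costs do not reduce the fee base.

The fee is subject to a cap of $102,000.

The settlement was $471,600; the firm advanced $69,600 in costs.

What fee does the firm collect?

$102,000.00

Fee base is the gross recovery, $471,600; costs are reimbursed separately.
First $103,000 at 32% = $32,960.00
Next $85,500 at 26% = $22,230.00
Next $167,000 at 23% = $38,410.00
Remaining $116,100 at 17.5% = $20,317.50
Fee: $32,960.00 + $22,230.00 + $38,410.00 + $20,317.50 = $113,917.50
$113,917.50 exceeds the $102,000 cap, so the fee is capped at $102,000.00.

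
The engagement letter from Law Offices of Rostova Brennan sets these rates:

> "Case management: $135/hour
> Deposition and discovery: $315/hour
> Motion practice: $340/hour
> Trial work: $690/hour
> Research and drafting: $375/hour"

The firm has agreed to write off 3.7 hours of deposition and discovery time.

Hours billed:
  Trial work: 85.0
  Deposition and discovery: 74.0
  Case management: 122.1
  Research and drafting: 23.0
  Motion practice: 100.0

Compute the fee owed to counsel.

$139,903.00

Case management: 122.1 × $135 = $16,483.50
Deposition and discovery: 74.0 × $315 = $23,310.00
Motion practice: 100.0 × $340 = $34,000.00
Trial work: 85.0 × $690 = $58,650.00
Research and drafting: 23.0 × $375 = $8,625.00
Subtotal: $141,068.50
Write-off: 3.7 × $315 = $1,165.50
Total: $141,068.50 − $1,165.50 = $139,903.00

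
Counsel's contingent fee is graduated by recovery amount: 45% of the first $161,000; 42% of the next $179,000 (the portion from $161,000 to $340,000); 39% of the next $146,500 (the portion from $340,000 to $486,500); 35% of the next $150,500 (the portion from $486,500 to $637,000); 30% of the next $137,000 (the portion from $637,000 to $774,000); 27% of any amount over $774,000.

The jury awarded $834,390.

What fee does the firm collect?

First $161,000 at 45% = $72,450.00
Next $179,000 at 42% = $75,180.00
Next $146,500 at 39% = $57,135.00
Next $150,500 at 35% = $52,675.00
Next $137,000 at 30% = $41,100.00
Remaining $60,390 at 27% = $16,305.30
Fee: $72,450.00 + $75,180.00 + $57,135.00 + $52,675.00 + $41,100.00 + $16,305.30 = $314,845.30

$314,845.30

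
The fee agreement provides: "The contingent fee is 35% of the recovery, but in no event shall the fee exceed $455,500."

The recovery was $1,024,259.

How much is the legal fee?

$358,490.65

35% of $1,024,259 = $358,490.65
That is under the $455,500 cap.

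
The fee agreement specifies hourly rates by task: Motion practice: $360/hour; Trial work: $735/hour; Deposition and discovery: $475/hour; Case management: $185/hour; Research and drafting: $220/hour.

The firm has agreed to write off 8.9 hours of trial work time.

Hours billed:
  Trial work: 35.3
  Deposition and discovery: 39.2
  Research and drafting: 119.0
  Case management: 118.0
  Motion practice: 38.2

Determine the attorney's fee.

Motion practice: 38.2 × $360 = $13,752.00
Trial work: 35.3 × $735 = $25,945.50
Deposition and discovery: 39.2 × $475 = $18,620.00
Case management: 118.0 × $185 = $21,830.00
Research and drafting: 119.0 × $220 = $26,180.00
Subtotal: $106,327.50
Write-off: 8.9 × $735 = $6,541.50
Total: $106,327.50 − $6,541.50 = $99,786.00

$99,786.00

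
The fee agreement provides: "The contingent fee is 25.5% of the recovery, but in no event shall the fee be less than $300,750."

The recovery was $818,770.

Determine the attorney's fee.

$300,750.00

25.5% of $818,770 = $208,786.35
That is below the $300,750 minimum, so the minimum applies.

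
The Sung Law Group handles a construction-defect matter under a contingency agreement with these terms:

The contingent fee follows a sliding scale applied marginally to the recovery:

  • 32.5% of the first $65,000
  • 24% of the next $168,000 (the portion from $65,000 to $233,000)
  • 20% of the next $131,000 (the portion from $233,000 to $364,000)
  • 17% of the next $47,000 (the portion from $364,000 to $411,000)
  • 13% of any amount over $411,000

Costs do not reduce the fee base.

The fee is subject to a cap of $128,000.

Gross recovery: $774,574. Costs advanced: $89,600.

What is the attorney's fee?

Fee base is the gross recovery, $774,574; costs are reimbursed separately.
First $65,000 at 32.5% = $21,125.00
Next $168,000 at 24% = $40,320.00
Next $131,000 at 20% = $26,200.00
Next $47,000 at 17% = $7,990.00
Remaining $363,574 at 13% = $47,264.62
Fee: $21,125.00 + $40,320.00 + $26,200.00 + $7,990.00 + $47,264.62 = $142,899.62
$142,899.62 exceeds the $128,000 cap, so the fee is capped at $128,000.00.

$128,000.00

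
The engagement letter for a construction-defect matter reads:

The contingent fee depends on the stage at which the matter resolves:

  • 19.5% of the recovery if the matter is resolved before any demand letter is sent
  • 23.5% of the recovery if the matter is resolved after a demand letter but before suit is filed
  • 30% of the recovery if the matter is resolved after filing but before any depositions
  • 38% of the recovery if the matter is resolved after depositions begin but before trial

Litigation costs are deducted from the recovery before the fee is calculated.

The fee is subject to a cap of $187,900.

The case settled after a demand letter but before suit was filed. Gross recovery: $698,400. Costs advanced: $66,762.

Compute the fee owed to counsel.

$148,434.93

Fee base (net of costs): $698,400 − $66,762 = $631,638
The matter settled after a demand letter but before suit was filed, so the 23.5% rate applies.
$631,638 × 23.5% = $148,434.93
$148,434.93 is under the $187,900 cap.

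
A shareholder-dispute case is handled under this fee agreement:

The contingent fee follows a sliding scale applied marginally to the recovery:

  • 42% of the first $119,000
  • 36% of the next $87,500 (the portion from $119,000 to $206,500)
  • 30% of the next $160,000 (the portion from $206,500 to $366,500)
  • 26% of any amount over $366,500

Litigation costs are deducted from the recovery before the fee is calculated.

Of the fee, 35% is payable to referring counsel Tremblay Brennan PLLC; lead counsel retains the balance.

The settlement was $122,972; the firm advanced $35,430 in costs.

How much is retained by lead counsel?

Fee base (net of costs): $122,972 − $35,430 = $87,542
First $87,542 at 42% = $36,767.64
Referral share: 35% of $36,767.64 = $12,868.67; lead counsel retains $36,767.64 − $12,868.67 = $23,898.97.

$23,898.97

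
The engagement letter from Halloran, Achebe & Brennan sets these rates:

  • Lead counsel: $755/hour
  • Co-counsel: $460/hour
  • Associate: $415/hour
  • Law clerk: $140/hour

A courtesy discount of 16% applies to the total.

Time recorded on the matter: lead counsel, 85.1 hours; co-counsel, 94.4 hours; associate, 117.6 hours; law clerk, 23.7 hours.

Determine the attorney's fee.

$134,229.06

Lead counsel: 85.1 × $755 = $64,250.50
Co-counsel: 94.4 × $460 = $43,424.00
Associate: 117.6 × $415 = $48,804.00
Law clerk: 23.7 × $140 = $3,318.00
Subtotal: $159,796.50
Less 16% discount: −$25,567.44
Total: $159,796.50 − $25,567.44 = $134,229.06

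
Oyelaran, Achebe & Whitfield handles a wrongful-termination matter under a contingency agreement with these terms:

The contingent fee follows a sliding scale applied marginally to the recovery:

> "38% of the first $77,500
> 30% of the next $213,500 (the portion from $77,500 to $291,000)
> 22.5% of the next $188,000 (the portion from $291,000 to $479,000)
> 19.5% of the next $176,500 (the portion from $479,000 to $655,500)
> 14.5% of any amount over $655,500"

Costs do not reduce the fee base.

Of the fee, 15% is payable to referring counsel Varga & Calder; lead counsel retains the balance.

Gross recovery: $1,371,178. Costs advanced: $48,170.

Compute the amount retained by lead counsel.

$232,892.19

Fee base is the gross recovery, $1,371,178; costs are reimbursed separately.
First $77,500 at 38% = $29,450.00
Next $213,500 at 30% = $64,050.00
Next $188,000 at 22.5% = $42,300.00
Next $176,500 at 19.5% = $34,417.50
Remaining $715,678 at 14.5% = $103,773.31
Fee: $29,450.00 + $64,050.00 + $42,300.00 + $34,417.50 + $103,773.31 = $273,990.81
Referral share: 15% of $273,990.81 = $41,098.62; lead counsel retains $273,990.81 − $41,098.62 = $232,892.19.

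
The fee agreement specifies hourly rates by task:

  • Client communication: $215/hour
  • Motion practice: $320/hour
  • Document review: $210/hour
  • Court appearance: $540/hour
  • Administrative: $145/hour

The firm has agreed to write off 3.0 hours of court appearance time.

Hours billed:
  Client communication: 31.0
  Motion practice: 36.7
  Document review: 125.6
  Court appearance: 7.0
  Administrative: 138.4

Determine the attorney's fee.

$67,013.00

Client communication: 31.0 × $215 = $6,665.00
Motion practice: 36.7 × $320 = $11,744.00
Document review: 125.6 × $210 = $26,376.00
Court appearance: 7.0 × $540 = $3,780.00
Administrative: 138.4 × $145 = $20,068.00
Subtotal: $68,633.00
Write-off: 3.0 × $540 = $1,620.00
Total: $68,633.00 − $1,620.00 = $67,013.00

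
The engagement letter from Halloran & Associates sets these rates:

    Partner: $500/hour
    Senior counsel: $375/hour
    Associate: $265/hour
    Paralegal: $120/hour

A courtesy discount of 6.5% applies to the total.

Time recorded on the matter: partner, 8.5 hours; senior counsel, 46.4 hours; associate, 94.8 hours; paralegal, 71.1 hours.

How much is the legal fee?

Partner: 8.5 × $500 = $4,250.00
Senior counsel: 46.4 × $375 = $17,400.00
Associate: 94.8 × $265 = $25,122.00
Paralegal: 71.1 × $120 = $8,532.00
Subtotal: $55,304.00
Less 6.5% discount: −$3,594.76
Total: $55,304.00 − $3,594.76 = $51,709.24

$51,709.24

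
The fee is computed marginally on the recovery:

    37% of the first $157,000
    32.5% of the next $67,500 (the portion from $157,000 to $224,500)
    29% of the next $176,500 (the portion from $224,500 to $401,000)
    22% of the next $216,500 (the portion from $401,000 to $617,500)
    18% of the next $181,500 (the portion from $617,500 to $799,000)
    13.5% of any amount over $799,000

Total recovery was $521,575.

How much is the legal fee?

First $157,000 at 37% = $58,090.00
Next $67,500 at 32.5% = $21,937.50
Next $176,500 at 29% = $51,185.00
Remaining $120,575 at 22% = $26,526.50
Fee: $58,090.00 + $21,937.50 + $51,185.00 + $26,526.50 = $157,739.00

$157,739.00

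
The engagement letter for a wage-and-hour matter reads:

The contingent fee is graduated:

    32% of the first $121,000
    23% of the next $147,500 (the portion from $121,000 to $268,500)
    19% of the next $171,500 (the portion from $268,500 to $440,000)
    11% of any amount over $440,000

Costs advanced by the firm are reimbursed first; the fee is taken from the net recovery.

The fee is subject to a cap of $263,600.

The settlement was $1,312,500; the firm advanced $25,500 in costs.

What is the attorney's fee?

$198,400.00

Fee base (net of costs): $1,312,500 − $25,500 = $1,287,000
First $121,000 at 32% = $38,720.00
Next $147,500 at 23% = $33,925.00
Next $171,500 at 19% = $32,585.00
Remaining $847,000 at 11% = $93,170.00
Fee: $38,720.00 + $33,925.00 + $32,585.00 + $93,170.00 = $198,400.00
$198,400.00 is under the $263,600 cap.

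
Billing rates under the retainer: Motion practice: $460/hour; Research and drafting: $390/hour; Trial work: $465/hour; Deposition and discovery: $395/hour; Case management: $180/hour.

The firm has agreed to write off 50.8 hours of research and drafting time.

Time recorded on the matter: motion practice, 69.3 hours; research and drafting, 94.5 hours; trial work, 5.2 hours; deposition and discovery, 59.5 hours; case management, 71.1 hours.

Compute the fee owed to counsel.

$87,639.50

Motion practice: 69.3 × $460 = $31,878.00
Research and drafting: 94.5 × $390 = $36,855.00
Trial work: 5.2 × $465 = $2,418.00
Deposition and discovery: 59.5 × $395 = $23,502.50
Case management: 71.1 × $180 = $12,798.00
Subtotal: $107,451.50
Write-off: 50.8 × $390 = $19,812.00
Total: $107,451.50 − $19,812.00 = $87,639.50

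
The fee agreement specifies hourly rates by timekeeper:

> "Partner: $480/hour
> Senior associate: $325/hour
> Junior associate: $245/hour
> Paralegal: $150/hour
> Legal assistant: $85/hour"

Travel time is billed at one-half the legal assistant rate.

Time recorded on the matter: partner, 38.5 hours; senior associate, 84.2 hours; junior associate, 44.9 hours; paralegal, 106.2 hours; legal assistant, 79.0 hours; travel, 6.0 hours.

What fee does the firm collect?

Partner: 38.5 × $480 = $18,480.00
Senior associate: 84.2 × $325 = $27,365.00
Junior associate: 44.9 × $245 = $11,000.50
Paralegal: 106.2 × $150 = $15,930.00
Legal assistant: 79.0 × $85 = $6,715.00
Subtotal: $18,480.00 + $27,365.00 + $11,000.50 + $15,930.00 + $6,715.00 = $79,490.50
Travel: 6.0 × ($85 ÷ 2) = 6.0 × $42.50 = $255.00
Total: $79,490.50 + $255.00 = $79,745.50

$79,745.50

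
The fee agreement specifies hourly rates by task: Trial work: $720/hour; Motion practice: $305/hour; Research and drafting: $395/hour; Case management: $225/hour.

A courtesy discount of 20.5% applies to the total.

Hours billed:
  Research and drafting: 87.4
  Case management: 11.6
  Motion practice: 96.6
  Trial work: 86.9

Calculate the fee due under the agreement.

$102,685.38

Trial work: 86.9 × $720 = $62,568.00
Motion practice: 96.6 × $305 = $29,463.00
Research and drafting: 87.4 × $395 = $34,523.00
Case management: 11.6 × $225 = $2,610.00
Subtotal: $129,164.00
Less 20.5% discount: −$26,478.62
Total: $129,164.00 − $26,478.62 = $102,685.38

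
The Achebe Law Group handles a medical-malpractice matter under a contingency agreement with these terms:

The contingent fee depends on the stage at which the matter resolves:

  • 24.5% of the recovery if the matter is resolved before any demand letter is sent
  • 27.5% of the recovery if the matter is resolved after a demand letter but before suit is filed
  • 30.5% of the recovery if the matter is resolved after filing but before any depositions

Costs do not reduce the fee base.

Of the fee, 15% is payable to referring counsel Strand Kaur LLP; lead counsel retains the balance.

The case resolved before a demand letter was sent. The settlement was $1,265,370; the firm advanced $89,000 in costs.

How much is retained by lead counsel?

Fee base is the gross recovery, $1,265,370; costs are reimbursed separately.
The matter resolved before a demand letter was sent, so the 24.5% rate applies.
$1,265,370 × 24.5% = $310,015.65
Referral share: 15% of $310,015.65 = $46,502.35; lead counsel retains $310,015.65 − $46,502.35 = $263,513.30.

$263,513.30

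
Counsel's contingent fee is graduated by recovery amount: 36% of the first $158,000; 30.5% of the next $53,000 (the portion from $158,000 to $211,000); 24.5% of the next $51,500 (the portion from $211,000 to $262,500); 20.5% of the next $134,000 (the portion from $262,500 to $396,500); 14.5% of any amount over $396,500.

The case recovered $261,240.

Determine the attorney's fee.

$85,353.80

First $158,000 at 36% = $56,880.00
Next $53,000 at 30.5% = $16,165.00
Remaining $50,240 at 24.5% = $12,308.80
Fee: $56,880.00 + $16,165.00 + $12,308.80 = $85,353.80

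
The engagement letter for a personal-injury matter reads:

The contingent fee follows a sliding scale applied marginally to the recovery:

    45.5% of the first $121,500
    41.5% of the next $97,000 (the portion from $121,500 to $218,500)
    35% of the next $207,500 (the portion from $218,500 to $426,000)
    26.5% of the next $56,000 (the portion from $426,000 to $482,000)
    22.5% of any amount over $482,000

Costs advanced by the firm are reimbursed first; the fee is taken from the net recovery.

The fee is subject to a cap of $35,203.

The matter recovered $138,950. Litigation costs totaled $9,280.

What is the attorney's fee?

Fee base (net of costs): $138,950 − $9,280 = $129,670
First $121,500 at 45.5% = $55,282.50
Remaining $8,170 at 41.5% = $3,390.55
Fee: $55,282.50 + $3,390.55 = $58,673.05
$58,673.05 exceeds the $35,203 cap, so the fee is capped at $35,203.00.

$35,203.00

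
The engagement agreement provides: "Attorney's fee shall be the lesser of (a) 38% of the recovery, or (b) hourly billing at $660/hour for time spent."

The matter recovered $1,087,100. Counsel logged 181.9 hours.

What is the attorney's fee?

$120,054.00

(a) 38% of $1,087,100 = $413,098.00
(b) 181.9 × $660 = $120,054.00
The lesser is (b): $120,054.00.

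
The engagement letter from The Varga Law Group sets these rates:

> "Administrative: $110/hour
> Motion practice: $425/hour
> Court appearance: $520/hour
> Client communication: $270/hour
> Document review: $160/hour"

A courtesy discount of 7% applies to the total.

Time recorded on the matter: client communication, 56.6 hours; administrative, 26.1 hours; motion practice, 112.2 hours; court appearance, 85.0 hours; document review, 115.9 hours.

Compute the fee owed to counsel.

Administrative: 26.1 × $110 = $2,871.00
Motion practice: 112.2 × $425 = $47,685.00
Court appearance: 85.0 × $520 = $44,200.00
Client communication: 56.6 × $270 = $15,282.00
Document review: 115.9 × $160 = $18,544.00
Subtotal: $128,582.00
Less 7% discount: −$9,000.74
Total: $128,582.00 − $9,000.74 = $119,581.26

$119,581.26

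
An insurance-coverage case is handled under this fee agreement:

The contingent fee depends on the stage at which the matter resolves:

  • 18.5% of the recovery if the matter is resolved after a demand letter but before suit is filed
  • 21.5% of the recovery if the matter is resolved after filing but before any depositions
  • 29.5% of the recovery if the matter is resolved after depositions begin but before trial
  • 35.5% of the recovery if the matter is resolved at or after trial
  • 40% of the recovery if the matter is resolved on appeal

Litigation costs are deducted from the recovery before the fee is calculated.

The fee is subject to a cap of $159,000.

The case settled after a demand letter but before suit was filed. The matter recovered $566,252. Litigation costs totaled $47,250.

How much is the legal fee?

Fee base (net of costs): $566,252 − $47,250 = $519,002
The matter settled after a demand letter but before suit was filed, so the 18.5% rate applies.
$519,002 × 18.5% = $96,015.37
$96,015.37 is under the $159,000 cap.

$96,015.37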